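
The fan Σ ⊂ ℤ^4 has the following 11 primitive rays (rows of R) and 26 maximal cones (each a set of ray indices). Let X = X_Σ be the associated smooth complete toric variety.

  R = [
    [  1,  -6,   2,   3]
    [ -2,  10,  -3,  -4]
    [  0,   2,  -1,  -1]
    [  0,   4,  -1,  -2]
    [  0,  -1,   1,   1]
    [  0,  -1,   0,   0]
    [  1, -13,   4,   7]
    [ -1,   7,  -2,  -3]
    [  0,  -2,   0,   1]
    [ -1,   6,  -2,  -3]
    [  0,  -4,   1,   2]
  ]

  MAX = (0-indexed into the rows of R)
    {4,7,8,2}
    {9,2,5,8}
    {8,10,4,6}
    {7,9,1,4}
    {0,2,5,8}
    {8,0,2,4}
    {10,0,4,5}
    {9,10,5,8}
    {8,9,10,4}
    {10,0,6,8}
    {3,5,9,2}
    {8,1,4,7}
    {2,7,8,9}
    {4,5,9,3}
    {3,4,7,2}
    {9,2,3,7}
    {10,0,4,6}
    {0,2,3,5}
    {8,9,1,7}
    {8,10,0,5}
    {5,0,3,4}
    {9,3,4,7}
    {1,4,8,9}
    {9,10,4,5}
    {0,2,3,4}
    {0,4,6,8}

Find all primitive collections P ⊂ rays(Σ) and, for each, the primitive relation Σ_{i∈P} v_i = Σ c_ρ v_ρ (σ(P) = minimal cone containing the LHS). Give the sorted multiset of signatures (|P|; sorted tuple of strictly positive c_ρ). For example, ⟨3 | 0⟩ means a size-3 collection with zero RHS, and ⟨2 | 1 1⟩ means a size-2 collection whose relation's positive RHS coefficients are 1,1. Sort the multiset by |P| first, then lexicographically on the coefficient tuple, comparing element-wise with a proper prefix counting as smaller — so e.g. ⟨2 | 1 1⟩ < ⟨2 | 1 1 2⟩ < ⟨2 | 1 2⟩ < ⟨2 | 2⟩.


23 minimal non-faces of Δ(Σ) (on 11 rays):

  P = {0,9}:  v_{0} + v_{9} = 0  →  sig = ⟨2 | 0⟩
  P = {3,10}:  v_{3} + v_{10} = 0  →  sig = ⟨2 | 0⟩
  P = {2,10}:  v_{2} + v_{10} = v_{8}  →  sig = ⟨2 | 1⟩
  P = {3,8}:  v_{3} + v_{8} = v_{2}  →  sig = ⟨2 | 1⟩
  P = {5,7}:  v_{5} + v_{7} = v_{9}  →  sig = ⟨2 | 1⟩
  P = {0,7}:  v_{0} + v_{7} = v_{2} + v_{4}  →  sig = ⟨2 | 1 1⟩
  P = {0,1}:  v_{0} + v_{1} = v_{4} + v_{7} + v_{8}  →  sig = ⟨2 | 1 1 1⟩
  P = {3,6}:  v_{3} + v_{6} = v_{0} + v_{4} + v_{8}  →  sig = ⟨2 | 1 1 1⟩
  P = {6,9}:  v_{6} + v_{9} = v_{4} + v_{8} + v_{10}  →  sig = ⟨2 | 1 1 1⟩
  P = {7,10}:  v_{7} + v_{10} = v_{4} + v_{8} + v_{9}  →  sig = ⟨2 | 1 1 1⟩
  P = {1,5}:  v_{1} + v_{5} = v_{4} + v_{8} + 2·v_{9}  →  sig = ⟨2 | 1 1 2⟩
  P = {2,6}:  v_{2} + v_{6} = v_{0} + v_{4} + 2·v_{8}  →  sig = ⟨2 | 1 1 2⟩
  P = {1,2}:  v_{1} + v_{2} = 2·v_{7} + v_{8}  →  sig = ⟨2 | 1 2⟩
  P = {5,6}:  v_{5} + v_{6} = v_{0} + 2·v_{10}  →  sig = ⟨2 | 1 2⟩
  P = {1,6}:  v_{1} + v_{6} = 3·v_{4} + 3·v_{8} + v_{9}  →  sig = ⟨2 | 1 3 3⟩
  P = {1,3}:  v_{1} + v_{3} = 2·v_{7}  →  sig = ⟨2 | 2⟩
  P = {6,7}:  v_{6} + v_{7} = 2·v_{4} + 2·v_{8}  →  sig = ⟨2 | 2 2⟩
  P = {1,10}:  v_{1} + v_{10} = 2·v_{4} + 2·v_{8} + 2·v_{9}  →  sig = ⟨2 | 2 2 2⟩
  P = {2,4,5}:  v_{2} + v_{4} + v_{5} = 0  →  sig = ⟨3 | 0⟩
  P = {2,4,9}:  v_{2} + v_{4} + v_{9} = v_{7}  →  sig = ⟨3 | 1⟩
  P = {4,5,8}:  v_{4} + v_{5} + v_{8} = v_{10}  →  sig = ⟨3 | 1⟩
  P = {0,4,8,10}:  v_{0} + v_{4} + v_{8} + v_{10} = v_{6}  →  sig = ⟨4 | 1⟩
  P = {4,7,8,9}:  v_{4} + v_{7} + v_{8} + v_{9} = v_{1}  →  sig = ⟨4 | 1⟩

Hence PRS(X_Σ) =
    ⟨2 | 0⟩
    ⟨2 | 0⟩
    ⟨2 | 1⟩
    ⟨2 | 1⟩
    ⟨2 | 1⟩
    ⟨2 | 1 1⟩
    ⟨2 | 1 1 1⟩
    ⟨2 | 1 1 1⟩
    ⟨2 | 1 1 1⟩
    ⟨2 | 1 1 1⟩
    ⟨2 | 1 1 2⟩
    ⟨2 | 1 1 2⟩
    ⟨2 | 1 2⟩
    ⟨2 | 1 2⟩
    ⟨2 | 1 3 3⟩
    ⟨2 | 2⟩
    ⟨2 | 2 2⟩
    ⟨2 | 2 2 2⟩
    ⟨3 | 0⟩
    ⟨3 | 1⟩
    ⟨3 | 1⟩
    ⟨4 | 1⟩
    ⟨4 | 1⟩


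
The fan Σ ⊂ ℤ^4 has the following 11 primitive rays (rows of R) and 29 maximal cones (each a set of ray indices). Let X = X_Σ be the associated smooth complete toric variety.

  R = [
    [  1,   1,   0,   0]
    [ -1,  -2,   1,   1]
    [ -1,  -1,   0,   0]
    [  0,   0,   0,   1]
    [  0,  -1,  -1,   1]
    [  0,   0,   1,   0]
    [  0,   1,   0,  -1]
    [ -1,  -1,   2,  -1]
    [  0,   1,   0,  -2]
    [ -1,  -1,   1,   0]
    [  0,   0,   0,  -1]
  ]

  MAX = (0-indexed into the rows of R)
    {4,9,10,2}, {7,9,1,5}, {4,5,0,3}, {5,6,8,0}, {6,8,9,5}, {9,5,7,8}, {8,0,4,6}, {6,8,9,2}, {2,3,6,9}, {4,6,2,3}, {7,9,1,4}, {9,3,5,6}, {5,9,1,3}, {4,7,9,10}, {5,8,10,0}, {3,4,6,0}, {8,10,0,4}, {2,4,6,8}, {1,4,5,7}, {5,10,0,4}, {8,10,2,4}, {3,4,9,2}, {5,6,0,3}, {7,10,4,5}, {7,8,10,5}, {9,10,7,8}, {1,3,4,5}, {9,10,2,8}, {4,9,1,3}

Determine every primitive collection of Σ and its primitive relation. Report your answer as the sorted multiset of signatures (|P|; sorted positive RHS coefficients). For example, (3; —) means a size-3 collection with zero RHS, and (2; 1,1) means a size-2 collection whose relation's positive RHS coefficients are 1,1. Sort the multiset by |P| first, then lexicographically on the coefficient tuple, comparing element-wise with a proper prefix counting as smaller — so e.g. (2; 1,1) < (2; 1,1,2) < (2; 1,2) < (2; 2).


22 collections generate NE(X_Σ); each relation:

  P={0,2}:  v_{0} + v_{2} = 0  ⇒ sig = (2; —)
  P={3,10}:  v_{3} + v_{10} = 0  ⇒ sig = (2; —)
  P={0,9}:  v_{0} + v_{9} = v_{5}  ⇒ sig = (2; 1)
  P={1,6}:  v_{1} + v_{6} = v_{9}  ⇒ sig = (2; 1)
  P={2,5}:  v_{2} + v_{5} = v_{9}  ⇒ sig = (2; 1)
  P={3,8}:  v_{3} + v_{8} = v_{6}  ⇒ sig = (2; 1)
  P={6,10}:  v_{6} + v_{10} = v_{8}  ⇒ sig = (2; 1)
  P={1,8}:  v_{1} + v_{8} = v_{9} + v_{10}  ⇒ sig = (2; 1,1)
  P={1,10}:  v_{1} + v_{10} = v_{4} + v_{7}  ⇒ sig = (2; 1,1)
  P={3,7}:  v_{3} + v_{7} = v_{5} + v_{9}  ⇒ sig = (2; 1,1)
  P={6,7}:  v_{6} + v_{7} = v_{5} + v_{8} + v_{9}  ⇒ sig = (2; 1,1,1)
  P={0,1}:  v_{0} + v_{1} = v_{4} + 2·v_{5}  ⇒ sig = (2; 1,2)
  P={0,7}:  v_{0} + v_{7} = 2·v_{5} + v_{10}  ⇒ sig = (2; 1,2)
  P={1,2}:  v_{1} + v_{2} = v_{4} + 2·v_{9}  ⇒ sig = (2; 1,2)
  P={2,7}:  v_{2} + v_{7} = 2·v_{9} + v_{10}  ⇒ sig = (2; 1,2)
  P={4,5,6}:  v_{4} + v_{5} + v_{6} = 0  ⇒ sig = (3; —)
  P={4,5,8}:  v_{4} + v_{5} + v_{8} = v_{10}  ⇒ sig = (3; 1)
  P={4,5,9}:  v_{4} + v_{5} + v_{9} = v_{1}  ⇒ sig = (3; 1)
  P={4,6,9}:  v_{4} + v_{6} + v_{9} = v_{2}  ⇒ sig = (3; 1)
  P={5,9,10}:  v_{5} + v_{9} + v_{10} = v_{7}  ⇒ sig = (3; 1)
  P={4,8,9}:  v_{4} + v_{8} + v_{9} = v_{2} + v_{10}  ⇒ sig = (3; 1,1)
  P={4,7,8}:  v_{4} + v_{7} + v_{8} = v_{9} + 2·v_{10}  ⇒ sig = (3; 1,2)

so the primitive-relation signature multiset is
    |P|=2: 15 collections, coeffs (), (), (1), (1), (1), (1), (1), (1,1), (1,1), (1,1), (1,1,1), (1,2), (1,2), (1,2), (1,2)
    |P|=3: 7 collections, coeffs (), (1), (1), (1), (1), (1,1), (1,2)


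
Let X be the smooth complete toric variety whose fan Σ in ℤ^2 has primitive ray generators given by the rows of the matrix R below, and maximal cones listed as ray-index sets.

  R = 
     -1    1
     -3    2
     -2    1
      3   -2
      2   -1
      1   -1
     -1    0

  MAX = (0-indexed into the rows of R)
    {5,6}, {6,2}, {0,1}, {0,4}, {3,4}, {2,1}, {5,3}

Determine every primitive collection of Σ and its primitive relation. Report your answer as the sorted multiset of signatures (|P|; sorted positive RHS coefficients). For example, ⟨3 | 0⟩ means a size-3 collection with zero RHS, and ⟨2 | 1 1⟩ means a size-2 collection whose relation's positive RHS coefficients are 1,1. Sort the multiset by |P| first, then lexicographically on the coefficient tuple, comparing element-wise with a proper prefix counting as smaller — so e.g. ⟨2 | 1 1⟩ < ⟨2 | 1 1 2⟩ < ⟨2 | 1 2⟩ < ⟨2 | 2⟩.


Δ(Σ) — 7 vertices, 14 min non-faces:

  • {0,5}:  v_{0} + v_{5} = 0  →  sig = ⟨2 | 0⟩
  • {1,3}:  v_{1} + v_{3} = 0  →  sig = ⟨2 | 0⟩
  • {2,4}:  v_{2} + v_{4} = 0  →  sig = ⟨2 | 0⟩
  • {0,2}:  v_{0} + v_{2} = v_{1}  →  sig = ⟨2 | 1⟩
  • {0,3}:  v_{0} + v_{3} = v_{4}  →  sig = ⟨2 | 1⟩
  • {0,6}:  v_{0} + v_{6} = v_{2}  →  sig = ⟨2 | 1⟩
  • {1,4}:  v_{1} + v_{4} = v_{0}  →  sig = ⟨2 | 1⟩
  • {1,5}:  v_{1} + v_{5} = v_{2}  →  sig = ⟨2 | 1⟩
  • {2,3}:  v_{2} + v_{3} = v_{5}  →  sig = ⟨2 | 1⟩
  • {2,5}:  v_{2} + v_{5} = v_{6}  →  sig = ⟨2 | 1⟩
  • {4,5}:  v_{4} + v_{5} = v_{3}  →  sig = ⟨2 | 1⟩
  • {4,6}:  v_{4} + v_{6} = v_{5}  →  sig = ⟨2 | 1⟩
  • {1,6}:  v_{1} + v_{6} = 2·v_{2}  →  sig = ⟨2 | 2⟩
  • {3,6}:  v_{3} + v_{6} = 2·v_{5}  →  sig = ⟨2 | 2⟩

Signatures (|P|; sorted positive RHS coefficients), sorted:
    ⟨2 | 0⟩
    ⟨2 | 0⟩
    ⟨2 | 0⟩
    ⟨2 | 1⟩
    ⟨2 | 1⟩
    ⟨2 | 1⟩
    ⟨2 | 1⟩
    ⟨2 | 1⟩
    ⟨2 | 1⟩
    ⟨2 | 1⟩
    ⟨2 | 1⟩
    ⟨2 | 1⟩
    ⟨2 | 2⟩
    ⟨2 | 2⟩


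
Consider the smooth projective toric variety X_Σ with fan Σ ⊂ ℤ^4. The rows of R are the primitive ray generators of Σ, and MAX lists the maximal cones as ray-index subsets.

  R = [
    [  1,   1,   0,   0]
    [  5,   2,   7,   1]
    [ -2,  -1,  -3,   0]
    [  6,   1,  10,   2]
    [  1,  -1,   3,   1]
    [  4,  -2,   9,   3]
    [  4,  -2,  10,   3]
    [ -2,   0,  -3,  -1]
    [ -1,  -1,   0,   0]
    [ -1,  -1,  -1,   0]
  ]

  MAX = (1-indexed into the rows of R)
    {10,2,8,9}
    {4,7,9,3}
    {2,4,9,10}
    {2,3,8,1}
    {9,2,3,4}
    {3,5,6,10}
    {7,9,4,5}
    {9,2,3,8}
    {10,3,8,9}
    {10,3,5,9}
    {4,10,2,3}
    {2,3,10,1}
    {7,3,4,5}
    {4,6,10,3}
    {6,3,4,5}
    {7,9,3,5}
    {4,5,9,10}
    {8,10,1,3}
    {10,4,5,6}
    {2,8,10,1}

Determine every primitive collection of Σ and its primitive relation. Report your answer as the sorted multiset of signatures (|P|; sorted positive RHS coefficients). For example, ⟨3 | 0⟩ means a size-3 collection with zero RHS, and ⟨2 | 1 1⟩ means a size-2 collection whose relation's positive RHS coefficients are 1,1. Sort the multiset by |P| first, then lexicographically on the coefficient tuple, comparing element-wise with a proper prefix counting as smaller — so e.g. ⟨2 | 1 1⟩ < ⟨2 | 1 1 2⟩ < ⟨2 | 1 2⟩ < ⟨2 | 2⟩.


Δ(Σ) — 10 vertices, 20 min non-faces:

  {1,9}:  v_{1} + v_{9} = 0  →  sig = ⟨2 | 0⟩
  {2,5}:  v_{2} + v_{5} = v_{4}  →  sig = ⟨2 | 1⟩
  {5,8}:  v_{5} + v_{8} = v_{9}  →  sig = ⟨2 | 1⟩
  {4,8}:  v_{4} + v_{8} = v_{2} + v_{9}  →  sig = ⟨2 | 1 1⟩
  {1,5}:  v_{1} + v_{5} = v_{2} + v_{3} + v_{10}  →  sig = ⟨2 | 1 1 1⟩
  {1,7}:  v_{1} + v_{7} = v_{3} + v_{4} + v_{5}  →  sig = ⟨2 | 1 1 1⟩
  {1,4}:  v_{1} + v_{4} = 2·v_{2} + v_{3} + v_{10}  →  sig = ⟨2 | 1 1 2⟩
  {2,6}:  v_{2} + v_{6} = v_{3} + 2·v_{4} + v_{10}  →  sig = ⟨2 | 1 1 2⟩
  {2,7}:  v_{2} + v_{7} = v_{3} + 2·v_{4} + v_{9}  →  sig = ⟨2 | 1 1 2⟩
  {7,8}:  v_{7} + v_{8} = v_{3} + v_{4} + 2·v_{9}  →  sig = ⟨2 | 1 1 2⟩
  {1,6}:  v_{1} + v_{6} = v_{2} + 2·v_{3} + v_{4} + 2·v_{10}  →  sig = ⟨2 | 1 1 2 2⟩
  {6,7}:  v_{6} + v_{7} = v_{3} + v_{4} + 4·v_{5}  →  sig = ⟨2 | 1 1 4⟩
  {6,8}:  v_{6} + v_{8} = 2·v_{5}  →  sig = ⟨2 | 2⟩
  {6,9}:  v_{6} + v_{9} = 3·v_{5}  →  sig = ⟨2 | 3⟩
  {7,10}:  v_{7} + v_{10} = 3·v_{5}  →  sig = ⟨2 | 3⟩
  {2,3,8,10}:  v_{2} + v_{3} + v_{8} + v_{10} = 0  →  sig = ⟨4 | 0⟩
  {2,3,9,10}:  v_{2} + v_{3} + v_{9} + v_{10} = v_{5}  →  sig = ⟨4 | 1⟩
  {3,4,5,9}:  v_{3} + v_{4} + v_{5} + v_{9} = v_{7}  →  sig = ⟨4 | 1⟩
  {3,4,5,10}:  v_{3} + v_{4} + v_{5} + v_{10} = v_{6}  →  sig = ⟨4 | 1⟩
  {3,4,9,10}:  v_{3} + v_{4} + v_{9} + v_{10} = 2·v_{5}  →  sig = ⟨4 | 2⟩

Sorted signature multiset PRS(X):
    |P|=2: 15 collections, coeffs (), (1), (1), (1,1), (1,1,1), (1,1,1), (1,1,2), (1,1,2), (1,1,2), (1,1,2), (1,1,2,2), (1,1,4), (2), (3), (3)
    |P|=4: 5 collections, coeffs (), (1), (1), (1), (2)


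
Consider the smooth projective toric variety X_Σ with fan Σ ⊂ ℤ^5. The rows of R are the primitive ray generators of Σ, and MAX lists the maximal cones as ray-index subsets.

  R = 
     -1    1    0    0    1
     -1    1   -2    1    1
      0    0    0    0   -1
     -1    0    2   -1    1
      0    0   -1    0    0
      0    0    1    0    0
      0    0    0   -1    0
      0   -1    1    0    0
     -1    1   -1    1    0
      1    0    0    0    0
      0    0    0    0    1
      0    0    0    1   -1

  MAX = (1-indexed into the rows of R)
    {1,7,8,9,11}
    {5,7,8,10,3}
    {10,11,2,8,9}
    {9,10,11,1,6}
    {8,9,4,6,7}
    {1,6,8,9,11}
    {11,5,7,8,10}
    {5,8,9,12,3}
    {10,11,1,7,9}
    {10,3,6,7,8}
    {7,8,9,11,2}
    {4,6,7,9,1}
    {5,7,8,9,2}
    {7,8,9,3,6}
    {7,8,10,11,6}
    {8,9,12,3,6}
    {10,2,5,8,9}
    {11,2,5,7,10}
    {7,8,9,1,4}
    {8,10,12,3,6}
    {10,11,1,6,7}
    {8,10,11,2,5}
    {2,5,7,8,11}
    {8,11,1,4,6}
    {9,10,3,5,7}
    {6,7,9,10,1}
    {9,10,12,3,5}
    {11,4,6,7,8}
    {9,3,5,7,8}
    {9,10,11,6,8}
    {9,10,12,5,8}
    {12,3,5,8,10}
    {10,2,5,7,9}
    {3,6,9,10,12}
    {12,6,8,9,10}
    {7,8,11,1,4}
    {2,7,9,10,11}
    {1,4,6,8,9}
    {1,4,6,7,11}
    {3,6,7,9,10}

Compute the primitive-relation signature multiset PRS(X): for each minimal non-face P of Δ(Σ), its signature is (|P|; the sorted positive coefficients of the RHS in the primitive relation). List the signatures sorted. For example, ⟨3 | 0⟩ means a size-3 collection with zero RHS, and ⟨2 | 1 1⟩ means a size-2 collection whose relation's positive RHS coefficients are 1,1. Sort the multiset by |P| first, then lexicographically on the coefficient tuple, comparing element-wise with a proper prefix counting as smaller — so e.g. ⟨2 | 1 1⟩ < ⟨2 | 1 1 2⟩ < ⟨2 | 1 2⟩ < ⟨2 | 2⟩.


The 24 primitive collections of Σ (r=12, n=5):

  P = {3,11}:  v_{3} + v_{11} = 0 ; sig = ⟨2 | 0⟩
  P = {5,6}:  v_{5} + v_{6} = 0 ; sig = ⟨2 | 0⟩
  P = {7,12}:  v_{7} + v_{12} = v_{3} ; sig = ⟨2 | 1⟩
  P = {1,12}:  v_{1} + v_{12} = v_{6} + v_{9} ; sig = ⟨2 | 1 1⟩
  P = {2,3}:  v_{2} + v_{3} = v_{5} + v_{9} ; sig = ⟨2 | 1 1⟩
  P = {2,6}:  v_{2} + v_{6} = v_{9} + v_{11} ; sig = ⟨2 | 1 1⟩
  P = {1,3}:  v_{1} + v_{3} = v_{6} + v_{7} + v_{9} ; sig = ⟨2 | 1 1 1⟩
  P = {1,5}:  v_{1} + v_{5} = v_{7} + v_{9} + v_{11} ; sig = ⟨2 | 1 1 1⟩
  P = {4,5}:  v_{4} + v_{5} = v_{1} + v_{7} + v_{8} ; sig = ⟨2 | 1 1 1⟩
  P = {11,12}:  v_{11} + v_{12} = v_{8} + v_{9} + v_{10} ; sig = ⟨2 | 1 1 1⟩
  P = {2,4}:  v_{2} + v_{4} = v_{1} + v_{7} + v_{8} + v_{9} + v_{11} ; sig = ⟨2 | 1 1 1 1 1⟩
  P = {2,12}:  v_{2} + v_{12} = v_{5} + v_{8} + 2·v_{9} + v_{10} ; sig = ⟨2 | 1 1 1 2⟩
  P = {4,12}:  v_{4} + v_{12} = 2·v_{6} + v_{7} + v_{8} + v_{9} ; sig = ⟨2 | 1 1 1 2⟩
  P = {4,10}:  v_{4} + v_{10} = 2·v_{6} + v_{7} + v_{11} ; sig = ⟨2 | 1 1 2⟩
  P = {3,4}:  v_{3} + v_{4} = 2·v_{6} + 2·v_{7} + v_{8} + v_{9} ; sig = ⟨2 | 1 1 2 2⟩
  P = {1,2}:  v_{1} + v_{2} = v_{7} + 2·v_{9} + 2·v_{11} ; sig = ⟨2 | 1 2 2⟩
  P = {5,9,11}:  v_{5} + v_{9} + v_{11} = v_{2} ; sig = ⟨3 | 1⟩
  P = {1,8,10}:  v_{1} + v_{8} + v_{10} = v_{6} + v_{11} ; sig = ⟨3 | 1 1⟩
  P = {4,9,11}:  v_{4} + v_{9} + v_{11} = 2·v_{1} + v_{8} ; sig = ⟨3 | 1 2⟩
  P = {7,8,9,10}:  v_{7} + v_{8} + v_{9} + v_{10} = 0 ; sig = ⟨4 | 0⟩
  P = {1,6,7,8}:  v_{1} + v_{6} + v_{7} + v_{8} = v_{4} ; sig = ⟨4 | 1⟩
  P = {3,8,9,10}:  v_{3} + v_{8} + v_{9} + v_{10} = v_{12} ; sig = ⟨4 | 1⟩
  P = {6,7,9,11}:  v_{6} + v_{7} + v_{9} + v_{11} = v_{1} ; sig = ⟨4 | 1⟩
  P = {2,7,8,10}:  v_{2} + v_{7} + v_{8} + v_{10} = v_{5} + v_{11} ; sig = ⟨4 | 1 1⟩

Sorted signature multiset PRS(X):
    ⟨2 | 0⟩
    ⟨2 | 0⟩
    ⟨2 | 1⟩
    ⟨2 | 1 1⟩
    ⟨2 | 1 1⟩
    ⟨2 | 1 1⟩
    ⟨2 | 1 1 1⟩
    ⟨2 | 1 1 1⟩
    ⟨2 | 1 1 1⟩
    ⟨2 | 1 1 1⟩
    ⟨2 | 1 1 1 1 1⟩
    ⟨2 | 1 1 1 2⟩
    ⟨2 | 1 1 1 2⟩
    ⟨2 | 1 1 2⟩
    ⟨2 | 1 1 2 2⟩
    ⟨2 | 1 2 2⟩
    ⟨3 | 1⟩
    ⟨3 | 1 1⟩
    ⟨3 | 1 2⟩
    ⟨4 | 0⟩
    ⟨4 | 1⟩
    ⟨4 | 1⟩
    ⟨4 | 1⟩
    ⟨4 | 1 1⟩


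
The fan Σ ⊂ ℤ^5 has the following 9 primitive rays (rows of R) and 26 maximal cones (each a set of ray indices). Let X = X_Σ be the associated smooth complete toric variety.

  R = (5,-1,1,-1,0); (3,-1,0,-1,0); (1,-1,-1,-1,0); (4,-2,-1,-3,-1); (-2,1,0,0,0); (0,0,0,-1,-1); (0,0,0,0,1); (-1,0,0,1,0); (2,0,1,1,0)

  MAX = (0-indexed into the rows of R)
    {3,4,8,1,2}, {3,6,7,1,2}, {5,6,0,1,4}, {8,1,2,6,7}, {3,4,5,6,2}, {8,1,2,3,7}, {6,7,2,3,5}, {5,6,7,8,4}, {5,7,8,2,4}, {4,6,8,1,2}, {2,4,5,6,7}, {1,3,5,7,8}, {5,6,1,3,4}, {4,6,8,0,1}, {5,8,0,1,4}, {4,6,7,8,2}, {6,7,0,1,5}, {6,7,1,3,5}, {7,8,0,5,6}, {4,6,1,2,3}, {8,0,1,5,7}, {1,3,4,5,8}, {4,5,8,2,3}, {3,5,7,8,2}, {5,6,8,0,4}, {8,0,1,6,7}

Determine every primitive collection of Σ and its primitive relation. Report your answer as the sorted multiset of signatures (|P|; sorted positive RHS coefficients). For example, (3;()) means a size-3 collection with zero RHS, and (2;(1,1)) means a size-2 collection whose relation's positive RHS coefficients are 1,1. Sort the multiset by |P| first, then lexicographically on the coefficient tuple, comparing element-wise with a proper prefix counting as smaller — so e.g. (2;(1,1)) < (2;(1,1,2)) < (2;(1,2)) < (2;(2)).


|primitive collections| = 9. Relations:

  P={0,3}:  v_{0} + v_{3} = 3·v_{1} + v_{5}  so sig = (2;(1,3))
  P={0,2}:  v_{0} + v_{2} = 2·v_{1}  so sig = (2;(2))
  P={1,4,7}:  v_{1} + v_{4} + v_{7} = 0  so sig = (3;())
  P={1,2,5}:  v_{1} + v_{2} + v_{5} = v_{3}  so sig = (3;(1))
  P={3,4,7}:  v_{3} + v_{4} + v_{7} = v_{2} + v_{5}  so sig = (3;(1,1))
  P={0,4,7}:  v_{0} + v_{4} + v_{7} = v_{5} + v_{6} + v_{8}  so sig = (3;(1,1,1))
  P={3,6,8}:  v_{3} + v_{6} + v_{8} = 2·v_{1}  so sig = (3;(2))
  P={1,5,6,8}:  v_{1} + v_{5} + v_{6} + v_{8} = v_{0}  so sig = (4;(1))
  P={2,5,6,8}:  v_{2} + v_{5} + v_{6} + v_{8} = v_{1}  so sig = (4;(1))

Signatures (|P|; sorted positive RHS coefficients), sorted:
{ (2;(1,3)),  (2;(2)),  (3;()),  (3;(1)),  (3;(1,1)),  (3;(1,1,1)),  (3;(2)),  (4;(1)) ×2 }


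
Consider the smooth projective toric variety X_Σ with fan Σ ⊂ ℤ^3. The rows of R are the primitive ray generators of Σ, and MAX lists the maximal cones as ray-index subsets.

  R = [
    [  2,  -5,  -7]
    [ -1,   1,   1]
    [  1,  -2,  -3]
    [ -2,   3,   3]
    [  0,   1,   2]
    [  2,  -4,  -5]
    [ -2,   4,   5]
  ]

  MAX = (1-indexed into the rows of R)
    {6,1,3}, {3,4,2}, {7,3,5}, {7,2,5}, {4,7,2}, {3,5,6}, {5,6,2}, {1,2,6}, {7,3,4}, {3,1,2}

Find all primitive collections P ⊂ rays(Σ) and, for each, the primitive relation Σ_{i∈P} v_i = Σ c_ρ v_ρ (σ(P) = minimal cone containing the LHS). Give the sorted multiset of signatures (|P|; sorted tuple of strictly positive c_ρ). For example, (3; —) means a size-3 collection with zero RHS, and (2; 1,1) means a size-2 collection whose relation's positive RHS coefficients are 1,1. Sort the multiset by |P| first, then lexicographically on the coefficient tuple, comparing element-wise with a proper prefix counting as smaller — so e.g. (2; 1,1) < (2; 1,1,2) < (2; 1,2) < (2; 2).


Δ(Σ) — 7 vertices, 9 min non-faces:

  {6,7}:  v_{6} + v_{7} = 0  so sig = (2; —)
  {1,5}:  v_{1} + v_{5} = v_{6}  so sig = (2; 1)
  {4,5}:  v_{4} + v_{5} = v_{7}  so sig = (2; 1)
  {1,7}:  v_{1} + v_{7} = v_{2} + v_{3}  so sig = (2; 1,1)
  {4,6}:  v_{4} + v_{6} = v_{2} + v_{3}  so sig = (2; 1,1)
  {1,4}:  v_{1} + v_{4} = 2·v_{2} + 2·v_{3}  so sig = (2; 2,2)
  {2,3,5}:  v_{2} + v_{3} + v_{5} = 0  so sig = (3; —)
  {2,3,6}:  v_{2} + v_{3} + v_{6} = v_{1}  so sig = (3; 1)
  {2,3,7}:  v_{2} + v_{3} + v_{7} = v_{4}  so sig = (3; 1)

Signatures (|P|; sorted positive RHS coefficients), sorted:
[(2; —), (2; 1), (2; 1), (2; 1,1), (2; 1,1), (2; 2,2), (3; —), (3; 1), (3; 1)]


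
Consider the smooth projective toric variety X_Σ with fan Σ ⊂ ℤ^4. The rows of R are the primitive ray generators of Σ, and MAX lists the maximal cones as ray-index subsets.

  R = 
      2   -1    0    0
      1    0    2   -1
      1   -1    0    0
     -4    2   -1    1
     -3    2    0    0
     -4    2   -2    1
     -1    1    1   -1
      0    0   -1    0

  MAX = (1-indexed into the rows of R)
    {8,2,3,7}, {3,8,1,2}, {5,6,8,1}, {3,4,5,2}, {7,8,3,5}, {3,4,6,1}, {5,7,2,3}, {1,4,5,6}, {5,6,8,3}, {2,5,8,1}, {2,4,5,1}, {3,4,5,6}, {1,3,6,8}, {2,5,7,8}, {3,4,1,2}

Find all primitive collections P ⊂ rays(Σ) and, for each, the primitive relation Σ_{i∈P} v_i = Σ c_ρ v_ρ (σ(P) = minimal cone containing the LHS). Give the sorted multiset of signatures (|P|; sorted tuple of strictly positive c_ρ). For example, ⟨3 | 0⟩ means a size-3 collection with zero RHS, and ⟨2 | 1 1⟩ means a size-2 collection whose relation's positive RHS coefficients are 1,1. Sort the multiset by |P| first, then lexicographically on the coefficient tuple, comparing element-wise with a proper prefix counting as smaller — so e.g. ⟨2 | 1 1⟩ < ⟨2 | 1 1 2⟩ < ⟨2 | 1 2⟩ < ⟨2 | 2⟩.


Minimal non-faces — 7 found among 8 rays, 15 max cones:

  {2,6}:  v_{2} + v_{6} = v_{5}  →  sig = ⟨2 | 1⟩
  {4,8}:  v_{4} + v_{8} = v_{6}  →  sig = ⟨2 | 1⟩
  {1,7}:  v_{1} + v_{7} = v_{2} + v_{8}  →  sig = ⟨2 | 1 1⟩
  {6,7}:  v_{6} + v_{7} = v_{3} + 2·v_{5} + v_{8}  →  sig = ⟨2 | 1 1 2⟩
  {4,7}:  v_{4} + v_{7} = v_{3} + 2·v_{5}  →  sig = ⟨2 | 1 2⟩
  {1,3,5}:  v_{1} + v_{3} + v_{5} = 0  →  sig = ⟨3 | 0⟩
  {2,3,5,8}:  v_{2} + v_{3} + v_{5} + v_{8} = v_{7}  →  sig = ⟨4 | 1⟩

Hence PRS(X_Σ) =
    |P|=2: 5 collections, coeffs (1), (1), (1,1), (1,1,2), (1,2)
    |P|=3: 1 collection, coeffs ()
    |P|=4: 1 collection, coeffs (1)


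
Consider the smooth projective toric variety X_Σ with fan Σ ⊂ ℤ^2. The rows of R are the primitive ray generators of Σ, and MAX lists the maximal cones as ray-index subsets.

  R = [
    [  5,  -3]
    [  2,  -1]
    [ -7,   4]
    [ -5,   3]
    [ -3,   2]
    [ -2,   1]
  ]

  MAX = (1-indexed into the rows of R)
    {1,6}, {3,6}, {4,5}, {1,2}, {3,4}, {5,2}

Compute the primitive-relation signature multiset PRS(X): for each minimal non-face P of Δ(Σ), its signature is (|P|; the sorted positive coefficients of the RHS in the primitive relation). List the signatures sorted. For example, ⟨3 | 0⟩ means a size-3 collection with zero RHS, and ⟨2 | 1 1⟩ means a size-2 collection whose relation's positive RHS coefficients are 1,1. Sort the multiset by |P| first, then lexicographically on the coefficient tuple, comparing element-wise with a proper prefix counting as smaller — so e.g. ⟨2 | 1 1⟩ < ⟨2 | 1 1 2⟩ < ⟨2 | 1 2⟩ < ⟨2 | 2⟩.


|primitive collections| = 9. Relations:

  P={1,4}:  v_{1} + v_{4} = 0  so sig = ⟨2 | 0⟩
  P={2,6}:  v_{2} + v_{6} = 0  so sig = ⟨2 | 0⟩
  P={1,3}:  v_{1} + v_{3} = v_{6}  so sig = ⟨2 | 1⟩
  P={1,5}:  v_{1} + v_{5} = v_{2}  so sig = ⟨2 | 1⟩
  P={2,3}:  v_{2} + v_{3} = v_{4}  so sig = ⟨2 | 1⟩
  P={2,4}:  v_{2} + v_{4} = v_{5}  so sig = ⟨2 | 1⟩
  P={4,6}:  v_{4} + v_{6} = v_{3}  so sig = ⟨2 | 1⟩
  P={5,6}:  v_{5} + v_{6} = v_{4}  so sig = ⟨2 | 1⟩
  P={3,5}:  v_{3} + v_{5} = 2·v_{4}  so sig = ⟨2 | 2⟩

Sorted signature multiset PRS(X):
    |P|=2: 9 collections, coeffs (), (), (1), (1), (1), (1), (1), (1), (2)


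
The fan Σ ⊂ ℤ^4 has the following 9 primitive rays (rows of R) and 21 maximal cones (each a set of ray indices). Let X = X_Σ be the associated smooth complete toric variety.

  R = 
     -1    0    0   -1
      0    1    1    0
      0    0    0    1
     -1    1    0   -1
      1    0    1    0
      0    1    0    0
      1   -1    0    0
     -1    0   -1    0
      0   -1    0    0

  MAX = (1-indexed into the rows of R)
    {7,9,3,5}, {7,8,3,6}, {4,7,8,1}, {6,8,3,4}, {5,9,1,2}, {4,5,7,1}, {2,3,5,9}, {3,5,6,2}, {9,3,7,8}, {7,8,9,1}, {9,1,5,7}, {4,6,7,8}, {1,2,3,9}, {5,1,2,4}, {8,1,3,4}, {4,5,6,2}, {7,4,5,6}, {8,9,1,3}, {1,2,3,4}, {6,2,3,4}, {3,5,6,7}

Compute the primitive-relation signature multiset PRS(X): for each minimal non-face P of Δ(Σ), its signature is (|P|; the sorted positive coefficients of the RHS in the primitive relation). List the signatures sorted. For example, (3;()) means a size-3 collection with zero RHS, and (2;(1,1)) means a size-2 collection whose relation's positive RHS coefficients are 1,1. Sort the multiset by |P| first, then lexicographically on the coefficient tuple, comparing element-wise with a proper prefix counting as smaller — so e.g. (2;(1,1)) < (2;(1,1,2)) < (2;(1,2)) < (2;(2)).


|primitive collections| = 10. Relations:

  {5,8}:  v_{5} + v_{8} = 0  ⇒ sig = (2;())
  {6,9}:  v_{6} + v_{9} = 0  ⇒ sig = (2;())
  {1,6}:  v_{1} + v_{6} = v_{4}  ⇒ sig = (2;(1))
  {2,7}:  v_{2} + v_{7} = v_{5}  ⇒ sig = (2;(1))
  {4,9}:  v_{4} + v_{9} = v_{1}  ⇒ sig = (2;(1))
  {2,8}:  v_{2} + v_{8} = v_{3} + v_{4}  ⇒ sig = (2;(1,1))
  {3,4,7}:  v_{3} + v_{4} + v_{7} = 0  ⇒ sig = (3;())
  {1,3,7}:  v_{1} + v_{3} + v_{7} = v_{9}  ⇒ sig = (3;(1))
  {3,4,5}:  v_{3} + v_{4} + v_{5} = v_{2}  ⇒ sig = (3;(1))
  {1,3,5}:  v_{1} + v_{3} + v_{5} = v_{2} + v_{9}  ⇒ sig = (3;(1,1))

Sorted signature multiset PRS(X):
{ (2;()) ×2,  (2;(1)) ×3,  (2;(1,1)),  (3;()),  (3;(1)) ×2,  (3;(1,1)) }


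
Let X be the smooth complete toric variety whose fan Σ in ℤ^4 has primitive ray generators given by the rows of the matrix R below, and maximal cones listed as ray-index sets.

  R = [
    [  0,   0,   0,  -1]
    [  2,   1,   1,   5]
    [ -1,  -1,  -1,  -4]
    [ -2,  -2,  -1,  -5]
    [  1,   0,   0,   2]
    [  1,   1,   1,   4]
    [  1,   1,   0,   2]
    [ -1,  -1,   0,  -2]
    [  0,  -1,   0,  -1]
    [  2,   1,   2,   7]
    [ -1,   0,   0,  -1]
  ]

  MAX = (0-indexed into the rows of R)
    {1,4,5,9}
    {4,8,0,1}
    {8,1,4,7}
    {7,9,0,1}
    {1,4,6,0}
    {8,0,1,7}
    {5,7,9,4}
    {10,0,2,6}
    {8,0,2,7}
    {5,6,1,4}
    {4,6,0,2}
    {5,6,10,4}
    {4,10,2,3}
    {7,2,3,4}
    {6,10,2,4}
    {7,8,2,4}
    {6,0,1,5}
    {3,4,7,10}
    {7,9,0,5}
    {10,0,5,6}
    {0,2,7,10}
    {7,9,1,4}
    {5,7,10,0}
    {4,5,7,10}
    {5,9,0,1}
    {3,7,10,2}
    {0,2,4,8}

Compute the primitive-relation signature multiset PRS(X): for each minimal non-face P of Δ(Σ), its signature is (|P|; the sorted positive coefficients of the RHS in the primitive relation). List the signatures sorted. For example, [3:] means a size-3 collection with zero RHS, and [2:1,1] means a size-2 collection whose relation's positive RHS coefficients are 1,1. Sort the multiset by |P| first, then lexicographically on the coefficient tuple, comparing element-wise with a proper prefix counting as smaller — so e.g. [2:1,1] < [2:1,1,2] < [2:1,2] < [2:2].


Primitive collections (23):

  P = {2,5}:  v_{2} + v_{5} = 0  so sig = [2:]
  P = {6,7}:  v_{6} + v_{7} = 0  so sig = [2:]
  P = {1,10}:  v_{1} + v_{10} = v_{5}  so sig = [2:1]
  P = {8,10}:  v_{8} + v_{10} = v_{7}  so sig = [2:1]
  P = {0,3}:  v_{0} + v_{3} = v_{2} + v_{7}  so sig = [2:1,1]
  P = {1,2}:  v_{1} + v_{2} = v_{0} + v_{4}  so sig = [2:1,1]
  P = {1,3}:  v_{1} + v_{3} = v_{4} + v_{7}  so sig = [2:1,1]
  P = {2,9}:  v_{2} + v_{9} = v_{1} + v_{7}  so sig = [2:1,1]
  P = {5,8}:  v_{5} + v_{8} = v_{1} + v_{7}  so sig = [2:1,1]
  P = {6,8}:  v_{6} + v_{8} = v_{0} + v_{4}  so sig = [2:1,1]
  P = {6,9}:  v_{6} + v_{9} = v_{1} + v_{5}  so sig = [2:1,1]
  P = {3,5}:  v_{3} + v_{5} = v_{4} + v_{7} + v_{10}  so sig = [2:1,1,1]
  P = {3,6}:  v_{3} + v_{6} = v_{2} + v_{4} + v_{10}  so sig = [2:1,1,1]
  P = {3,8}:  v_{3} + v_{8} = v_{2} + v_{4} + 2·v_{7}  so sig = [2:1,1,2]
  P = {3,9}:  v_{3} + v_{9} = v_{4} + v_{5} + 2·v_{7}  so sig = [2:1,1,2]
  P = {9,10}:  v_{9} + v_{10} = 2·v_{5} + v_{7}  so sig = [2:1,2]
  P = {8,9}:  v_{8} + v_{9} = 2·v_{1} + 2·v_{7}  so sig = [2:2,2]
  P = {0,4,10}:  v_{0} + v_{4} + v_{10} = 0  so sig = [3:]
  P = {0,4,5}:  v_{0} + v_{4} + v_{5} = v_{1}  so sig = [3:1]
  P = {0,4,7}:  v_{0} + v_{4} + v_{7} = v_{8}  so sig = [3:1]
  P = {1,5,7}:  v_{1} + v_{5} + v_{7} = v_{9}  so sig = [3:1]
  P = {0,4,9}:  v_{0} + v_{4} + v_{9} = 2·v_{1} + v_{7}  so sig = [3:1,2]
  P = {2,4,7,10}:  v_{2} + v_{4} + v_{7} + v_{10} = v_{3}  so sig = [4:1]

so the primitive-relation signature multiset is
    [2:]
    [2:]
    [2:1]
    [2:1]
    [2:1,1]
    [2:1,1]
    [2:1,1]
    [2:1,1]
    [2:1,1]
    [2:1,1]
    [2:1,1]
    [2:1,1,1]
    [2:1,1,1]
    [2:1,1,2]
    [2:1,1,2]
    [2:1,2]
    [2:2,2]
    [3:]
    [3:1]
    [3:1]
    [3:1]
    [3:1,2]
    [4:1]


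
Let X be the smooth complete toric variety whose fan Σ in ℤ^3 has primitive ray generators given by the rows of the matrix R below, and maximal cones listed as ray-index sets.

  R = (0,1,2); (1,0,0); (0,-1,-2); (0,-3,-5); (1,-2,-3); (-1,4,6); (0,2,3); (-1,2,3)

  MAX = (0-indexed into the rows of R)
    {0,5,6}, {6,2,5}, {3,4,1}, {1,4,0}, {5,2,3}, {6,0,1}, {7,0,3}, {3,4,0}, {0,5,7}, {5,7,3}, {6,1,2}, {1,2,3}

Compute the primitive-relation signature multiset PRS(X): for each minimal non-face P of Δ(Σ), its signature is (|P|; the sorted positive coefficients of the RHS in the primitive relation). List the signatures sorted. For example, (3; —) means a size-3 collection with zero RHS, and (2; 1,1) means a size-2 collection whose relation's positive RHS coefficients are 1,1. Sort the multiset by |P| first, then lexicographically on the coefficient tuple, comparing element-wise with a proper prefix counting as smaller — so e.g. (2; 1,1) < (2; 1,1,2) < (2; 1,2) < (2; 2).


Σ has 12 primitive collections:

  • {0,2}:  v_{0} + v_{2} = 0  ⟹  sig = (2; —)
  • {4,7}:  v_{4} + v_{7} = 0  ⟹  sig = (2; —)
  • {1,7}:  v_{1} + v_{7} = v_{6}  ⟹  sig = (2; 1)
  • {3,6}:  v_{3} + v_{6} = v_{2}  ⟹  sig = (2; 1)
  • {4,5}:  v_{4} + v_{5} = v_{6}  ⟹  sig = (2; 1)
  • {4,6}:  v_{4} + v_{6} = v_{1}  ⟹  sig = (2; 1)
  • {6,7}:  v_{6} + v_{7} = v_{5}  ⟹  sig = (2; 1)
  • {2,4}:  v_{2} + v_{4} = v_{1} + v_{3}  ⟹  sig = (2; 1,1)
  • {2,7}:  v_{2} + v_{7} = v_{3} + v_{5}  ⟹  sig = (2; 1,1)
  • {1,5}:  v_{1} + v_{5} = 2·v_{6}  ⟹  sig = (2; 2)
  • {0,1,3}:  v_{0} + v_{1} + v_{3} = v_{4}  ⟹  sig = (3; 1)
  • {0,3,5}:  v_{0} + v_{3} + v_{5} = v_{7}  ⟹  sig = (3; 1)

Hence PRS(X_Σ) =
    (2; —)
    (2; —)
    (2; 1)
    (2; 1)
    (2; 1)
    (2; 1)
    (2; 1)
    (2; 1,1)
    (2; 1,1)
    (2; 2)
    (3; 1)
    (3; 1)


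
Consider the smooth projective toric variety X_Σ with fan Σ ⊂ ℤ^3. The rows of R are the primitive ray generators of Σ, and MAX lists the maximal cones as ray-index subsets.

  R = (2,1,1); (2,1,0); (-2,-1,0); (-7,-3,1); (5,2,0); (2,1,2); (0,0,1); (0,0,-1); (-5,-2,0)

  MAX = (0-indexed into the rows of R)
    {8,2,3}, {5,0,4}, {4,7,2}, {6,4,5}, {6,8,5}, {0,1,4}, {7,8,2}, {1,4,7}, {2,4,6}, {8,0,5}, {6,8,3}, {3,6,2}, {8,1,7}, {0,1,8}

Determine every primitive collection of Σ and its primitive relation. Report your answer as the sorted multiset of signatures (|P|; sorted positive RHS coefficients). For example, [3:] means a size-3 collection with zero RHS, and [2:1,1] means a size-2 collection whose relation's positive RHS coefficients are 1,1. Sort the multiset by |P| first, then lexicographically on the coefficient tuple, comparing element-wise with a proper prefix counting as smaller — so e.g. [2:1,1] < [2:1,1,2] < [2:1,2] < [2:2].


Primitive collections (16):

  P = {1,2}:  v_{1} + v_{2} = 0  so sig = [2:]
  P = {4,8}:  v_{4} + v_{8} = 0  so sig = [2:]
  P = {6,7}:  v_{6} + v_{7} = 0  so sig = [2:]
  P = {0,2}:  v_{0} + v_{2} = v_{6}  so sig = [2:1]
  P = {0,6}:  v_{0} + v_{6} = v_{5}  so sig = [2:1]
  P = {0,7}:  v_{0} + v_{7} = v_{1}  so sig = [2:1]
  P = {1,6}:  v_{1} + v_{6} = v_{0}  so sig = [2:1]
  P = {5,7}:  v_{5} + v_{7} = v_{0}  so sig = [2:1]
  P = {1,3}:  v_{1} + v_{3} = v_{6} + v_{8}  so sig = [2:1,1]
  P = {3,4}:  v_{3} + v_{4} = v_{2} + v_{6}  so sig = [2:1,1]
  P = {3,7}:  v_{3} + v_{7} = v_{2} + v_{8}  so sig = [2:1,1]
  P = {0,3}:  v_{0} + v_{3} = 2·v_{6} + v_{8}  so sig = [2:1,2]
  P = {3,5}:  v_{3} + v_{5} = 3·v_{6} + v_{8}  so sig = [2:1,3]
  P = {1,5}:  v_{1} + v_{5} = 2·v_{0}  so sig = [2:2]
  P = {2,5}:  v_{2} + v_{5} = 2·v_{6}  so sig = [2:2]
  P = {2,6,8}:  v_{2} + v_{6} + v_{8} = v_{3}  so sig = [3:1]

Signatures (|P|; sorted positive RHS coefficients), sorted:
[[2:], [2:], [2:], [2:1], [2:1], [2:1], [2:1], [2:1], [2:1,1], [2:1,1], [2:1,1], [2:1,2], [2:1,3], [2:2], [2:2], [3:1]]


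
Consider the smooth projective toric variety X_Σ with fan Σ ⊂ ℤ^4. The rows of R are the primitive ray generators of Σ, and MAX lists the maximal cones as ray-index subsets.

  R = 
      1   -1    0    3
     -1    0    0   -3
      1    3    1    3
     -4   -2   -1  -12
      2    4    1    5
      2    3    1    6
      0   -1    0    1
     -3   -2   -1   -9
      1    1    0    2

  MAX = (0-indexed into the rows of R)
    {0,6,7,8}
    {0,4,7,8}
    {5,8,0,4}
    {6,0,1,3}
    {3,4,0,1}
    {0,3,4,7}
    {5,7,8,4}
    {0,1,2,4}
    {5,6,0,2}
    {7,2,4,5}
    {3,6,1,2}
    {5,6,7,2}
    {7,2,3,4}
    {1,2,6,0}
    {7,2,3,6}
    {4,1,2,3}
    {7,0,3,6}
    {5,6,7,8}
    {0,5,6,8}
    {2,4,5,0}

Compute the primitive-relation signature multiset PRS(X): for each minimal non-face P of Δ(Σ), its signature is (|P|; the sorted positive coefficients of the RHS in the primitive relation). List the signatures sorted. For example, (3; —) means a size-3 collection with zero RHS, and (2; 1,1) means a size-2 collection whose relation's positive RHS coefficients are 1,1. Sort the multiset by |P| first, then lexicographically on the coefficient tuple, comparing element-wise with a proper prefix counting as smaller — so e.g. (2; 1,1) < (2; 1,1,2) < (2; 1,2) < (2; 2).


Δ(Σ) — 9 vertices, 10 min non-faces:

  • {1,5}:  v_{1} + v_{5} = v_{2}  ⟹  sig = (2; 1)
  • {1,7}:  v_{1} + v_{7} = v_{3}  ⟹  sig = (2; 1)
  • {2,8}:  v_{2} + v_{8} = v_{4}  ⟹  sig = (2; 1)
  • {4,6}:  v_{4} + v_{6} = v_{5}  ⟹  sig = (2; 1)
  • {3,5}:  v_{3} + v_{5} = v_{2} + v_{7}  ⟹  sig = (2; 1,1)
  • {1,8}:  v_{1} + v_{8} = v_{0} + v_{4} + v_{7}  ⟹  sig = (2; 1,1,1)
  • {3,8}:  v_{3} + v_{8} = v_{0} + v_{4} + 2·v_{7}  ⟹  sig = (2; 1,1,2)
  • {0,5,7}:  v_{0} + v_{5} + v_{7} = 0  ⟹  sig = (3; —)
  • {0,2,7}:  v_{0} + v_{2} + v_{7} = v_{1}  ⟹  sig = (3; 1)
  • {0,2,3}:  v_{0} + v_{2} + v_{3} = 2·v_{1}  ⟹  sig = (3; 2)

Signatures (|P|; sorted positive RHS coefficients), sorted:
    (2; 1)
    (2; 1)
    (2; 1)
    (2; 1)
    (2; 1,1)
    (2; 1,1,1)
    (2; 1,1,2)
    (3; —)
    (3; 1)
    (3; 2)


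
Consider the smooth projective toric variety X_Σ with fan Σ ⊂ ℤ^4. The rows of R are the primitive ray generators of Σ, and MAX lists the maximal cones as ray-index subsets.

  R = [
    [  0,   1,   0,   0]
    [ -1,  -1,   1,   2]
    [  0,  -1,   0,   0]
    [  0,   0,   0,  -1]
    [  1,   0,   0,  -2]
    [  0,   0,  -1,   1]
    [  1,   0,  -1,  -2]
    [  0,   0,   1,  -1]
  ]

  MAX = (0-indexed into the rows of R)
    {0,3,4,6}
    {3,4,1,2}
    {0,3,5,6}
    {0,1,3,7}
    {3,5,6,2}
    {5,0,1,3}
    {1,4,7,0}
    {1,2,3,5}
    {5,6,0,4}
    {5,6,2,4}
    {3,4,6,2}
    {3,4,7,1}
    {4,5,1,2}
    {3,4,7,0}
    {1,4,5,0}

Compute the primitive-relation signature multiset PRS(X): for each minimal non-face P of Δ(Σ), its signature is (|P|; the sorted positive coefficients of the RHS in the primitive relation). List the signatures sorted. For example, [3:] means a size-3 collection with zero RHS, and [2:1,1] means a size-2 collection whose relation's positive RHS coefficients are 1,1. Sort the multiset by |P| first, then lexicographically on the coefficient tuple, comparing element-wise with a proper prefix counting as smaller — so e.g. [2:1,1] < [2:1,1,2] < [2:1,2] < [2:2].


Primitive collections (7):

  P={0,2}:  v_{0} + v_{2} = 0 — sig = [2:]
  P={5,7}:  v_{5} + v_{7} = 0 — sig = [2:]
  P={1,6}:  v_{1} + v_{6} = v_{2} — sig = [2:1]
  P={6,7}:  v_{6} + v_{7} = v_{3} + v_{4} — sig = [2:1,1]
  P={2,7}:  v_{2} + v_{7} = v_{1} + v_{3} + v_{4} — sig = [2:1,1,1]
  P={3,4,5}:  v_{3} + v_{4} + v_{5} = v_{6} — sig = [3:1]
  P={0,1,3,4}:  v_{0} + v_{1} + v_{3} + v_{4} = v_{7} — sig = [4:1]

Signatures (|P|; sorted positive RHS coefficients), sorted:
    [2:]
    [2:]
    [2:1]
    [2:1,1]
    [2:1,1,1]
    [3:1]
    [4:1]


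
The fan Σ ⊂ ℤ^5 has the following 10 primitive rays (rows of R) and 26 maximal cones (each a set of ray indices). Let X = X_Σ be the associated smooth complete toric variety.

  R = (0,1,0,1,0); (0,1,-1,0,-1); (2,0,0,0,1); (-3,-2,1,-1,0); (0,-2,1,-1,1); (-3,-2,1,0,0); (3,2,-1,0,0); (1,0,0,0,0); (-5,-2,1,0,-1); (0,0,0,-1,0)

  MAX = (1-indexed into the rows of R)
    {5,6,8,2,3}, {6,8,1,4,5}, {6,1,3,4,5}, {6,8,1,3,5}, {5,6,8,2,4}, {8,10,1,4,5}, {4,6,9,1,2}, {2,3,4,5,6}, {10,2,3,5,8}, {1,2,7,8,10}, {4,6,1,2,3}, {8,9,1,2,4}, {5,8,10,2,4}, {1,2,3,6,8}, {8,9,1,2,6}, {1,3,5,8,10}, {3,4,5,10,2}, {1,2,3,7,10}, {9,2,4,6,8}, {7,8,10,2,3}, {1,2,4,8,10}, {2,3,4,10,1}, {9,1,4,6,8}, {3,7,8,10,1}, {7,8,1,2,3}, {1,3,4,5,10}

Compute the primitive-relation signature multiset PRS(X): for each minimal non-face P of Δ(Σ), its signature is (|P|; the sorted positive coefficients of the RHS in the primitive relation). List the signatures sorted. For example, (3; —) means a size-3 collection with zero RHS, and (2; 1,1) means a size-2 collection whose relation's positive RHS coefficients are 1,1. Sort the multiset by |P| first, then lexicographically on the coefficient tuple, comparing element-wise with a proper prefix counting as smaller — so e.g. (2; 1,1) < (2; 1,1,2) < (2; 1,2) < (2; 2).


12 collections generate NE(X_Σ); each relation:

  {6,7}:  v_{6} + v_{7} = 0  so sig = (2; —)
  {3,9}:  v_{3} + v_{9} = v_{6}  so sig = (2; 1)
  {4,7}:  v_{4} + v_{7} = v_{10}  so sig = (2; 1)
  {6,10}:  v_{6} + v_{10} = v_{4}  so sig = (2; 1)
  {5,7}:  v_{5} + v_{7} = v_{3} + v_{8} + v_{10}  so sig = (2; 1,1,1)
  {5,9}:  v_{5} + v_{9} = v_{4} + v_{6} + v_{8}  so sig = (2; 1,1,1)
  {7,9}:  v_{7} + v_{9} = v_{1} + v_{2} + v_{4} + v_{8}  so sig = (2; 1,1,1,1)
  {9,10}:  v_{9} + v_{10} = v_{1} + v_{2} + 2·v_{4} + v_{8}  so sig = (2; 1,1,1,2)
  {1,2,5}:  v_{1} + v_{2} + v_{5} = 0  so sig = (3; —)
  {3,4,8}:  v_{3} + v_{4} + v_{8} = v_{5}  so sig = (3; 1)
  {1,2,3,8,10}:  v_{1} + v_{2} + v_{3} + v_{8} + v_{10} = v_{7}  so sig = (5; 1)
  {1,2,4,6,8}:  v_{1} + v_{2} + v_{4} + v_{6} + v_{8} = v_{9}  so sig = (5; 1)

Signatures (|P|; sorted positive RHS coefficients), sorted:
{ (2; —),  (2; 1) ×3,  (2; 1,1,1) ×2,  (2; 1,1,1,1),  (2; 1,1,1,2),  (3; —),  (3; 1),  (5; 1) ×2 }


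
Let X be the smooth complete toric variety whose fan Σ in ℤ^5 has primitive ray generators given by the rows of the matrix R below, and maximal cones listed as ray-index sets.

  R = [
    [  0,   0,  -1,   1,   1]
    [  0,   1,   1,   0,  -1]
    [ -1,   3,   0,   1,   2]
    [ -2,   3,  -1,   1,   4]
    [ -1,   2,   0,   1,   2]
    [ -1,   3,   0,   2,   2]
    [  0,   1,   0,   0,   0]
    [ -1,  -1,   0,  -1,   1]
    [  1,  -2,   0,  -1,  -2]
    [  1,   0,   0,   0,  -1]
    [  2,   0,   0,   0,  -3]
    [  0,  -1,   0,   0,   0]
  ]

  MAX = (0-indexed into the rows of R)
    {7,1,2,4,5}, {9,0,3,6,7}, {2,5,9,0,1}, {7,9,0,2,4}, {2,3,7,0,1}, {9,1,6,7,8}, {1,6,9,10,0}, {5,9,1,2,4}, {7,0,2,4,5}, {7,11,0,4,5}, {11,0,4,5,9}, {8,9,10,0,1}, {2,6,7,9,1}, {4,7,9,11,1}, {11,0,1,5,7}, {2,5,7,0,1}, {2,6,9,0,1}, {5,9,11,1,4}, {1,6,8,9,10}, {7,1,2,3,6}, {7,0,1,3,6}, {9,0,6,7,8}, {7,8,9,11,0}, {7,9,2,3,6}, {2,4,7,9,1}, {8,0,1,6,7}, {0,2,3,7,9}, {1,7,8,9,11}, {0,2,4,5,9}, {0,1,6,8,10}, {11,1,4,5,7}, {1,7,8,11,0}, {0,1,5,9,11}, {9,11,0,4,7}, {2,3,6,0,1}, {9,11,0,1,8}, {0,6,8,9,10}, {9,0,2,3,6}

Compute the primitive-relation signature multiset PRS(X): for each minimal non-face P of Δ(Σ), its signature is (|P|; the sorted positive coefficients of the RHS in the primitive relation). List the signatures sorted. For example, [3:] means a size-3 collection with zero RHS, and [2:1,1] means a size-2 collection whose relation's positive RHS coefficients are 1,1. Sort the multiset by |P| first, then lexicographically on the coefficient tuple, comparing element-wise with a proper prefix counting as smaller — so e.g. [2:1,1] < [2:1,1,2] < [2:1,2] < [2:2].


Δ(Σ) — 12 vertices, 23 min non-faces:

  P={4,8}:  v_{4} + v_{8} = 0  so sig = [2:]
  P={6,11}:  v_{6} + v_{11} = 0  so sig = [2:]
  P={2,8}:  v_{2} + v_{8} = v_{6}  so sig = [2:1]
  P={2,11}:  v_{2} + v_{11} = v_{4}  so sig = [2:1]
  P={4,6}:  v_{4} + v_{6} = v_{2}  so sig = [2:1]
  P={5,8}:  v_{5} + v_{8} = v_{0} + v_{1}  so sig = [2:1,1]
  P={7,10}:  v_{7} + v_{10} = v_{6} + v_{8}  so sig = [2:1,1]
  P={3,11}:  v_{3} + v_{11} = v_{0} + v_{2} + v_{7}  so sig = [2:1,1,1]
  P={5,6}:  v_{5} + v_{6} = v_{0} + v_{1} + v_{2}  so sig = [2:1,1,1]
  P={4,10}:  v_{4} + v_{10} = v_{0} + v_{1} + v_{6} + v_{9}  so sig = [2:1,1,1,1]
  P={10,11}:  v_{10} + v_{11} = v_{0} + v_{1} + v_{8} + v_{9}  so sig = [2:1,1,1,1]
  P={2,10}:  v_{2} + v_{10} = v_{0} + v_{1} + 2·v_{6} + v_{9}  so sig = [2:1,1,1,2]
  P={3,4}:  v_{3} + v_{4} = v_{0} + 2·v_{2} + v_{7}  so sig = [2:1,1,2]
  P={3,8}:  v_{3} + v_{8} = v_{0} + 2·v_{6} + v_{7}  so sig = [2:1,1,2]
  P={3,5}:  v_{3} + v_{5} = 2·v_{0} + v_{1} + 2·v_{2} + v_{7}  so sig = [2:1,1,2,2]
  P={5,10}:  v_{5} + v_{10} = 2·v_{0} + 2·v_{1} + v_{6} + v_{9}  so sig = [2:1,1,2,2]
  P={3,10}:  v_{3} + v_{10} = v_{0} + 3·v_{6}  so sig = [2:1,3]
  P={0,1,4}:  v_{0} + v_{1} + v_{4} = v_{5}  so sig = [3:1]
  P={5,7,9}:  v_{5} + v_{7} + v_{9} = v_{4}  so sig = [3:1]
  P={1,3,9}:  v_{1} + v_{3} + v_{9} = v_{2} + v_{6}  so sig = [3:1,1]
  P={0,1,7,9}:  v_{0} + v_{1} + v_{7} + v_{9} = 0  so sig = [4:]
  P={0,2,6,7}:  v_{0} + v_{2} + v_{6} + v_{7} = v_{3}  so sig = [4:1]
  P={0,1,6,8,9}:  v_{0} + v_{1} + v_{6} + v_{8} + v_{9} = v_{10}  so sig = [5:1]

Signatures (|P|; sorted positive RHS coefficients), sorted:
    [2:]
    [2:]
    [2:1]
    [2:1]
    [2:1]
    [2:1,1]
    [2:1,1]
    [2:1,1,1]
    [2:1,1,1]
    [2:1,1,1,1]
    [2:1,1,1,1]
    [2:1,1,1,2]
    [2:1,1,2]
    [2:1,1,2]
    [2:1,1,2,2]
    [2:1,1,2,2]
    [2:1,3]
    [3:1]
    [3:1]
    [3:1,1]
    [4:]
    [4:1]
    [5:1]
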